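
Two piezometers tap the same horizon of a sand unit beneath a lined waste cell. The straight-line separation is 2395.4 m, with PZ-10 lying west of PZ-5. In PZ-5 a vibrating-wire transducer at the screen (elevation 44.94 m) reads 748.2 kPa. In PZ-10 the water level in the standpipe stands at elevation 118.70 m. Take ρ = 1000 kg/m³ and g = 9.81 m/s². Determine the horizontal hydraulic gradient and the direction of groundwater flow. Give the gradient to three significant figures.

i ≈ 0.00105; groundwater flows toward the west

Pressure head at PZ-5: ψ = P/(ρg) = 748.2×1000 / (1000 × 9.81) = 76.27 m.
Total head at PZ-5: h = z + ψ = 44.94 + 76.27 = 121.21 m.
Total head at PZ-10: h = 118.70 m (water level in the piezometer is the total head).
Head difference: h(PZ-5) − h(PZ-10) = 121.21 − 118.70 = 2.51 m.
Hydraulic gradient: i = |Δh| / L = 2.51 / 2395.4 = 0.00105.
Flow is from higher to lower head: from PZ-5 toward PZ-10, i.e. toward the west.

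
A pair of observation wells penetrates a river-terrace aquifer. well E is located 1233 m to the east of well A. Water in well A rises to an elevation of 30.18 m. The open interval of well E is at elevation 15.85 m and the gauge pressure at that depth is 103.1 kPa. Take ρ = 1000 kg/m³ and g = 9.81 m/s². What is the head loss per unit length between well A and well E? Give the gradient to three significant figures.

i ≈ 0.00310 m/m

Total head at well A: h = 30.18 m (water level in the piezometer is the total head).
Pressure head at well E: ψ = P/(ρg) = 103.1×1000 / (1000 × 9.81) = 10.51 m.
Total head at well E: h = z + ψ = 15.85 + 10.51 = 26.36 m.
Head difference: h(well A) − h(well E) = 30.18 − 26.36 = 3.82 m.
Hydraulic gradient: i = |Δh| / L = 3.82 / 1233 = 0.00310.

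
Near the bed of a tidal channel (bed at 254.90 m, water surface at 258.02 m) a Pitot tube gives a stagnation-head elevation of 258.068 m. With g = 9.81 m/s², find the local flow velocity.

Near the bed, under hydrostatic conditions, the piezometric head (z + ψ) equals the free-surface elevation, 258.02 m.
Velocity head = total − piezometric = 258.068 − 258.02 = 0.048 m.
v = √(2g·h_v) = √(2 × 9.81 × 0.048) = 0.970 m/s.

v ≈ 0.970 m/s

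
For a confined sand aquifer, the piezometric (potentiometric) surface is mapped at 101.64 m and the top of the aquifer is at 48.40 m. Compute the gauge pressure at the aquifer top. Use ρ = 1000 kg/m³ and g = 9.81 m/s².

Pressure head at the aquifer top: ψ = h − z = 101.64 − 48.40 = 53.24 m.
P = ρgψ = 1000 × 9.81 × 53.24 = 522284 Pa ≈ 522 kPa.

P ≈ 522 kPa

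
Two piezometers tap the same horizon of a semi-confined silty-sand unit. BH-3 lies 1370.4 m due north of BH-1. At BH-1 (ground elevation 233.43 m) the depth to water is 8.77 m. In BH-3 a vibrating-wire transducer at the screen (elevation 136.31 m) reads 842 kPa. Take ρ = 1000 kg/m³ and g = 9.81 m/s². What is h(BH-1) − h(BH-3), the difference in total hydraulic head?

Δh ≈ 2.52 m

Total head at BH-1: h = 233.43 − 8.77 = 224.66 m.
Pressure head at BH-3: ψ = P/(ρg) = 842×1000 / (1000 × 9.81) = 85.83 m.
Total head at BH-3: h = z + ψ = 136.31 + 85.83 = 222.14 m.
Head difference: h(BH-1) − h(BH-3) = 224.66 − 222.14 = 2.52 m.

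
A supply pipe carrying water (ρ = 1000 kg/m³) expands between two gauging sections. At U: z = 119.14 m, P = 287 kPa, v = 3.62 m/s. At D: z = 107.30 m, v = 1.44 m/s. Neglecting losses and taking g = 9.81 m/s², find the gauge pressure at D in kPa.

Pressure head at U: ψ₁ = P₁/(ρg) = 287×1000 / (1000 × 9.81) = 29.26 m.
Velocity heads: v₁²/2g = 3.62²/19.62 = 0.668 m; v₂²/2g = 1.44²/19.62 = 0.106 m.
Total head H = z₁ + ψ₁ + v₁²/2g = 119.14 + 29.26 + 0.668 = 149.07 m.
ψ₂ = H − z₂ − v₂²/2g = 149.07 − 107.30 − 0.106 = 41.66 m.
P₂ = ρgψ₂ = 1000 × 9.81 × 41.66 ≈ 409 kPa.

P₂ ≈ 409 kPa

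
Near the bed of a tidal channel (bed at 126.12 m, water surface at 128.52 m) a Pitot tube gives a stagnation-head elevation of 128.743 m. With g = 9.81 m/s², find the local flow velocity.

Near the bed, under hydrostatic conditions, the piezometric head (z + ψ) equals the free-surface elevation, 128.52 m.
Velocity head = total − piezometric = 128.743 − 128.52 = 0.223 m.
v = √(2g·h_v) = √(2 × 9.81 × 0.223) = 2.09 m/s.

v ≈ 2.09 m/s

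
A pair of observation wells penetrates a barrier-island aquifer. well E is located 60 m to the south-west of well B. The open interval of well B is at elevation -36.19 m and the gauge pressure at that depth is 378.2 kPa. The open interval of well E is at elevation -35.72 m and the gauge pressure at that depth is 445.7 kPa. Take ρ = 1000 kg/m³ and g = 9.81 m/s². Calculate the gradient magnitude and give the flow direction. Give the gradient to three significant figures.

i ≈ 0.123; groundwater flows toward the north-east

Pressure head at well B: ψ = P/(ρg) = 378.2×1000 / (1000 × 9.81) = 38.55 m.
Total head at well B: h = z + ψ = -36.19 + 38.55 = 2.36 m.
Pressure head at well E: ψ = P/(ρg) = 445.7×1000 / (1000 × 9.81) = 45.43 m.
Total head at well E: h = z + ψ = -35.72 + 45.43 = 9.71 m.
Head difference: h(well B) − h(well E) = 2.36 − 9.71 = -7.35 m.
Hydraulic gradient: i = |Δh| / L = 7.35 / 60 = 0.123.
Flow is from higher to lower head: from well E toward well B, i.e. toward the north-east.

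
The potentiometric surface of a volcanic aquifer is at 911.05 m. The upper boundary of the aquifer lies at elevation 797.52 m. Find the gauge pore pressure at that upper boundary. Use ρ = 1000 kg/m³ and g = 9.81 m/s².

Pressure head at the aquifer top: ψ = h − z = 911.05 − 797.52 = 113.53 m.
P = ρgψ = 1000 × 9.81 × 113.53 = 1113729 Pa ≈ 1110 kPa.

P ≈ 1110 kPa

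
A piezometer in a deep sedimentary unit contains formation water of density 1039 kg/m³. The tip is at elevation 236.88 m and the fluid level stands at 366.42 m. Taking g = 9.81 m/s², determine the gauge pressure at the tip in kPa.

P ≈ 1320 kPa

Pressure head ψ = h − z = 366.42 − 236.88 = 129.54 m.
P = ρgψ = 1039 × 9.81 × 129.54 = 1320348 Pa ≈ 1320 kPa.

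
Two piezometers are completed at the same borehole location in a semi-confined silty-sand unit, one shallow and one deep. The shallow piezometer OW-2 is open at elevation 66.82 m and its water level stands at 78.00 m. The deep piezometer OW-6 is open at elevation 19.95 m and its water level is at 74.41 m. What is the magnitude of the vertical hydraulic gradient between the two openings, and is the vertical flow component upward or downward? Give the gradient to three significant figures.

Total head at OW-2: h = 78.00 m (water level in the standpipe).
Total head at OW-6: h = 74.41 m.
Δh = h(OW-2) − h(OW-6) = 78.00 − 74.41 = 3.59 m.
Vertical separation Δz = 66.82 − 19.95 = 46.87 m.
|i_v| = |Δh| / Δz = 3.59 / 46.87 = 0.0766.
Head is higher in the shallow piezometer, so vertical flow is downward (recharge condition).

|i_v| ≈ 0.0766; vertical flow is downward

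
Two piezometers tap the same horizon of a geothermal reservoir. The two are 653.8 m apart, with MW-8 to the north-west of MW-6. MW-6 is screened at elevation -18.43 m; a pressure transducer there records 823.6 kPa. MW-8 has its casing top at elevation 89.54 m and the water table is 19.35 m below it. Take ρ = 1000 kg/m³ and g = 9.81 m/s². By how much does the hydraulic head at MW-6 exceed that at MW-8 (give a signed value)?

Δh ≈ -4.66 m

Pressure head at MW-6: ψ = P/(ρg) = 823.6×1000 / (1000 × 9.81) = 83.96 m.
Total head at MW-6: h = z + ψ = -18.43 + 83.96 = 65.53 m.
Total head at MW-8: h = 89.54 − 19.35 = 70.19 m.
Head difference: h(MW-6) − h(MW-8) = 65.53 − 70.19 = -4.66 m.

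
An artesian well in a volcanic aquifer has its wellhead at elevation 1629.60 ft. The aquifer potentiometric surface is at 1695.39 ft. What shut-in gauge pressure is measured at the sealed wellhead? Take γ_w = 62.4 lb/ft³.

P ≈ 28.5 psi

Head above the cap: Δh = 1695.39 − 1629.60 = 65.79 ft.
P = γΔh/144 = 62.4 × 65.79 / 144 = 28.5 psi.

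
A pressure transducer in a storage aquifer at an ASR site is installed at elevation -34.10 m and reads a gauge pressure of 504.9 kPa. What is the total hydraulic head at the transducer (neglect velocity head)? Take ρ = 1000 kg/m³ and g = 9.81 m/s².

ψ = P/(ρg) = 504.9×1000 / (1000 × 9.81) = 51.47 m.
h = z + ψ = -34.10 + 51.47 = 17.37 m.

h ≈ 17.37 m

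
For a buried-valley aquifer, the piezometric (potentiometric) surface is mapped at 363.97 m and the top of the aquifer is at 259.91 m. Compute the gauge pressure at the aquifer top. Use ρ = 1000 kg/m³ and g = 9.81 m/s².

P ≈ 1020 kPa

Pressure head at the aquifer top: ψ = h − z = 363.97 − 259.91 = 104.06 m.
P = ρgψ = 1000 × 9.81 × 104.06 = 1020829 Pa ≈ 1020 kPa.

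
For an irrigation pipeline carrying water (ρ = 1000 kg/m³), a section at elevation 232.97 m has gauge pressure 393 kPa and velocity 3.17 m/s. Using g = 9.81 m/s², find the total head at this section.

h ≈ 273.54 m

Pressure head ψ = P/(ρg) = 393×1000 / (1000 × 9.81) = 40.06 m.
Velocity head = v²/(2g) = 3.17² / (2 × 9.81) = 0.512 m.
h = z + ψ + v²/(2g) = 232.97 + 40.06 + 0.512 = 273.54 m.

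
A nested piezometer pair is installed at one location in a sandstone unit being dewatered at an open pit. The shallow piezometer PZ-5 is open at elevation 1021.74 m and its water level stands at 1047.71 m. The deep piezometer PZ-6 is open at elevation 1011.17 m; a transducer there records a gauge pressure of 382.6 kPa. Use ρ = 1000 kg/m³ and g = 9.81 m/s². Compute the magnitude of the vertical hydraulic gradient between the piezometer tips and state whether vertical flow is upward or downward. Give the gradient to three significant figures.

Total head at PZ-5: h = 1047.71 m (water level in the standpipe).
Pressure head at PZ-6: ψ = P/(ρg) = 382.6×1000 / (1000 × 9.81) = 39.00 m.
Total head at PZ-6: h = z + ψ = 1011.17 + 39.00 = 1050.17 m.
Δh = h(PZ-5) − h(PZ-6) = 1047.71 − 1050.17 = -2.46 m.
Vertical separation Δz = 1021.74 − 1011.17 = 10.57 m.
|i_v| = |Δh| / Δz = 2.46 / 10.57 = 0.233.
Head is higher in the deep piezometer, so vertical flow is upward (discharge condition).

|i_v| ≈ 0.233; vertical flow is upward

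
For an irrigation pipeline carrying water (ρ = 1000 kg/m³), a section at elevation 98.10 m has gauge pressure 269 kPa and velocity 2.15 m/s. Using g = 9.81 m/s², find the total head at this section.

Pressure head ψ = P/(ρg) = 269×1000 / (1000 × 9.81) = 27.42 m.
Velocity head = v²/(2g) = 2.15² / (2 × 9.81) = 0.236 m.
h = z + ψ + v²/(2g) = 98.10 + 27.42 + 0.236 = 125.76 m.

h ≈ 125.76 m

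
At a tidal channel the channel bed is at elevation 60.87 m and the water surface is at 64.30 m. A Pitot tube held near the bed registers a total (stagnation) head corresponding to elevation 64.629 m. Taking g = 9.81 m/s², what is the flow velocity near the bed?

v ≈ 2.54 m/s

Near the bed, under hydrostatic conditions, the piezometric head (z + ψ) equals the free-surface elevation, 64.30 m.
Velocity head = total − piezometric = 64.629 − 64.30 = 0.329 m.
v = √(2g·h_v) = √(2 × 9.81 × 0.329) = 2.54 m/s.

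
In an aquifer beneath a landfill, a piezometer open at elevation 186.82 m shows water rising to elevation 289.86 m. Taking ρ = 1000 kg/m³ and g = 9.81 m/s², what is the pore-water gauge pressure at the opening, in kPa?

P ≈ 1010 kPa

Pressure head ψ = h − z = 289.86 − 186.82 = 103.04 m.
P = ρgψ = 1000 × 9.81 × 103.04 = 1010822 Pa ≈ 1010 kPa.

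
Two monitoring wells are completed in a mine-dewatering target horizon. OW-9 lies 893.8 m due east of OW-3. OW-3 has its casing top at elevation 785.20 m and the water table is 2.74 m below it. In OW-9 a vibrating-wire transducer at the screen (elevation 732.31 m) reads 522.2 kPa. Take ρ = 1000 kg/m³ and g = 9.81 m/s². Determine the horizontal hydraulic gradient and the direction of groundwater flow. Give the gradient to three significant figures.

Total head at OW-3: h = 785.20 − 2.74 = 782.46 m.
Pressure head at OW-9: ψ = P/(ρg) = 522.2×1000 / (1000 × 9.81) = 53.23 m.
Total head at OW-9: h = z + ψ = 732.31 + 53.23 = 785.54 m.
Head difference: h(OW-3) − h(OW-9) = 782.46 − 785.54 = -3.08 m.
Hydraulic gradient: i = |Δh| / L = 3.08 / 893.8 = 0.00345.
Flow is from higher to lower head: from OW-9 toward OW-3, i.e. toward the west.

i ≈ 0.00345; groundwater flows toward the west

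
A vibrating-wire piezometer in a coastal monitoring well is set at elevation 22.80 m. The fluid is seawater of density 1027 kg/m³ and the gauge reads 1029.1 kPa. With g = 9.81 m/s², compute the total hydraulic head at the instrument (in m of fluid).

ψ = P/(ρg) = 1029.1×1000 / (1027 × 9.81) = 102.15 m.
h = z + ψ = 22.80 + 102.15 = 124.95 m.

h ≈ 124.95 m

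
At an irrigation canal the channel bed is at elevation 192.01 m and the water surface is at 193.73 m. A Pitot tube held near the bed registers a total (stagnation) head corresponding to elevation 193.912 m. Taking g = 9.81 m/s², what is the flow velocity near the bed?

v ≈ 1.89 m/s

Near the bed, under hydrostatic conditions, the piezometric head (z + ψ) equals the free-surface elevation, 193.73 m.
Velocity head = total − piezometric = 193.912 − 193.73 = 0.182 m.
v = √(2g·h_v) = √(2 × 9.81 × 0.182) = 1.89 m/s.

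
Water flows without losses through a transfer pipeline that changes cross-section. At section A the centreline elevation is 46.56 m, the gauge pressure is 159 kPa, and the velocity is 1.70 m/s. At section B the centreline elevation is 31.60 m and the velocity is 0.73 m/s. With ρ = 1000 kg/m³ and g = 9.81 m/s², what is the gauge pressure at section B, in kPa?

P₂ ≈ 307 kPa

Pressure head at A: ψ₁ = P₁/(ρg) = 159×1000 / (1000 × 9.81) = 16.21 m.
Velocity heads: v₁²/2g = 1.70²/19.62 = 0.147 m; v₂²/2g = 0.73²/19.62 = 0.027 m.
Total head H = z₁ + ψ₁ + v₁²/2g = 46.56 + 16.21 + 0.147 = 62.92 m.
ψ₂ = H − z₂ − v₂²/2g = 62.92 − 31.60 − 0.027 = 31.29 m.
P₂ = ρgψ₂ = 1000 × 9.81 × 31.29 ≈ 307 kPa.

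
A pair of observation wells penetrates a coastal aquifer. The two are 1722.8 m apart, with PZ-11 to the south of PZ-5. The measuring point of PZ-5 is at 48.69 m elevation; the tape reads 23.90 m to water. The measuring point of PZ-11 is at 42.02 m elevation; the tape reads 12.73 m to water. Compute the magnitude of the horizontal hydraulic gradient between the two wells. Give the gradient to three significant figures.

i ≈ 0.00261

Total head at PZ-5: h = 48.69 − 23.90 = 24.79 m.
Total head at PZ-11: h = 42.02 − 12.73 = 29.29 m.
Head difference: h(PZ-5) − h(PZ-11) = 24.79 − 29.29 = -4.50 m.
Hydraulic gradient: i = |Δh| / L = 4.50 / 1722.8 = 0.00261.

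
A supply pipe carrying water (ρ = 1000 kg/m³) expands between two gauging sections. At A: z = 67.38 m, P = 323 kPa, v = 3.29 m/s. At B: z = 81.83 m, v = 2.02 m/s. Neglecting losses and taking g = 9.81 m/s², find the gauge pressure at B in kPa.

Pressure head at A: ψ₁ = P₁/(ρg) = 323×1000 / (1000 × 9.81) = 32.93 m.
Velocity heads: v₁²/2g = 3.29²/19.62 = 0.552 m; v₂²/2g = 2.02²/19.62 = 0.208 m.
Total head H = z₁ + ψ₁ + v₁²/2g = 67.38 + 32.93 + 0.552 = 100.86 m.
ψ₂ = H − z₂ − v₂²/2g = 100.86 − 81.83 − 0.208 = 18.82 m.
P₂ = ρgψ₂ = 1000 × 9.81 × 18.82 ≈ 185 kPa.

P₂ ≈ 185 kPa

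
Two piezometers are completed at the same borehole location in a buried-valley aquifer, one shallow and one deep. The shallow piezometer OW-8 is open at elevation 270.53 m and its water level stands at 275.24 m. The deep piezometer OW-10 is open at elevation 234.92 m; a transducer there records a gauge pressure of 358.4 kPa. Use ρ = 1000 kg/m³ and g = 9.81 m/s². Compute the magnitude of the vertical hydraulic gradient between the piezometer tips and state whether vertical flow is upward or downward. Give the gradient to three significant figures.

Total head at OW-8: h = 275.24 m (water level in the standpipe).
Pressure head at OW-10: ψ = P/(ρg) = 358.4×1000 / (1000 × 9.81) = 36.53 m.
Total head at OW-10: h = z + ψ = 234.92 + 36.53 = 271.45 m.
Δh = h(OW-8) − h(OW-10) = 275.24 − 271.45 = 3.79 m.
Vertical separation Δz = 270.53 − 234.92 = 35.61 m.
|i_v| = |Δh| / Δz = 3.79 / 35.61 = 0.106.
Head is higher in the shallow piezometer, so vertical flow is downward (recharge condition).

|i_v| ≈ 0.106; vertical flow is downward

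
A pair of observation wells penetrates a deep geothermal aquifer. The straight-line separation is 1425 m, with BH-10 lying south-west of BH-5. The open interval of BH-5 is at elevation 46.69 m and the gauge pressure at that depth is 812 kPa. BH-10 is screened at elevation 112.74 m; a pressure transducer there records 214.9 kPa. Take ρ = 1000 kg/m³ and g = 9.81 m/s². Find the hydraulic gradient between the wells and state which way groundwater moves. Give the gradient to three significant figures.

i ≈ 0.00364; groundwater flows toward the north-east

Pressure head at BH-5: ψ = P/(ρg) = 812×1000 / (1000 × 9.81) = 82.77 m.
Total head at BH-5: h = z + ψ = 46.69 + 82.77 = 129.46 m.
Pressure head at BH-10: ψ = P/(ρg) = 214.9×1000 / (1000 × 9.81) = 21.91 m.
Total head at BH-10: h = z + ψ = 112.74 + 21.91 = 134.65 m.
Head difference: h(BH-5) − h(BH-10) = 129.46 − 134.65 = -5.19 m.
Hydraulic gradient: i = |Δh| / L = 5.19 / 1425 = 0.00364.
Flow is from higher to lower head: from BH-10 toward BH-5, i.e. toward the north-east.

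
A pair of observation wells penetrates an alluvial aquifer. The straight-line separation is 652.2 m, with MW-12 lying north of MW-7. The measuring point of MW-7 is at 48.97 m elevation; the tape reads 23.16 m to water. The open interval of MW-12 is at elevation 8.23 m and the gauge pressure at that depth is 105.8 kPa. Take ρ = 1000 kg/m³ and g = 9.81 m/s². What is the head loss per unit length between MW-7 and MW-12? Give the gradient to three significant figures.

i ≈ 0.0104 m/m

Total head at MW-7: h = 48.97 − 23.16 = 25.81 m.
Pressure head at MW-12: ψ = P/(ρg) = 105.8×1000 / (1000 × 9.81) = 10.78 m.
Total head at MW-12: h = z + ψ = 8.23 + 10.78 = 19.01 m.
Head difference: h(MW-7) − h(MW-12) = 25.81 − 19.01 = 6.80 m.
Hydraulic gradient: i = |Δh| / L = 6.80 / 652.2 = 0.0104.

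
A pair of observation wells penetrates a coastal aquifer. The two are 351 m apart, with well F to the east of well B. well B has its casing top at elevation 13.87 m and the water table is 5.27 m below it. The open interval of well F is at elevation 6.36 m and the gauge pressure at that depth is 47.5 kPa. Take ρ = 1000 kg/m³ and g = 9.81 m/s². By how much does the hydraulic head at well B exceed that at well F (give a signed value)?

Δh ≈ -2.60 m

Total head at well B: h = 13.87 − 5.27 = 8.60 m.
Pressure head at well F: ψ = P/(ρg) = 47.5×1000 / (1000 × 9.81) = 4.84 m.
Total head at well F: h = z + ψ = 6.36 + 4.84 = 11.20 m.
Head difference: h(well B) − h(well F) = 8.60 − 11.20 = -2.60 m.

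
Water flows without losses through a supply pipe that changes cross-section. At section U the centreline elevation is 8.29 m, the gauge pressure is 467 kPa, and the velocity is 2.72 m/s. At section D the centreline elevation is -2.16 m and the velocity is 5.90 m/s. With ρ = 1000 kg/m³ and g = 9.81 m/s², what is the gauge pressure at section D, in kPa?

P₂ ≈ 556 kPa

Pressure head at U: ψ₁ = P₁/(ρg) = 467×1000 / (1000 × 9.81) = 47.60 m.
Velocity heads: v₁²/2g = 2.72²/19.62 = 0.377 m; v₂²/2g = 5.90²/19.62 = 1.774 m.
Total head H = z₁ + ψ₁ + v₁²/2g = 8.29 + 47.60 + 0.377 = 56.27 m.
ψ₂ = H − z₂ − v₂²/2g = 56.27 − (-2.16) − 1.774 = 56.66 m.
P₂ = ρgψ₂ = 1000 × 9.81 × 56.66 ≈ 556 kPa.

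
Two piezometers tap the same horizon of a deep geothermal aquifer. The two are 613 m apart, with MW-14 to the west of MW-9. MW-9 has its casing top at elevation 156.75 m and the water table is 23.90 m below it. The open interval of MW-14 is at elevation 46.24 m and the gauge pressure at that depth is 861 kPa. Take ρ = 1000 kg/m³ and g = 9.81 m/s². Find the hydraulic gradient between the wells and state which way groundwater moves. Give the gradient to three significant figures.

i ≈ 0.00189; groundwater flows toward the east

Total head at MW-9: h = 156.75 − 23.90 = 132.85 m.
Pressure head at MW-14: ψ = P/(ρg) = 861×1000 / (1000 × 9.81) = 87.77 m.
Total head at MW-14: h = z + ψ = 46.24 + 87.77 = 134.01 m.
Head difference: h(MW-9) − h(MW-14) = 132.85 − 134.01 = -1.16 m.
Hydraulic gradient: i = |Δh| / L = 1.16 / 613 = 0.00189.
Flow is from higher to lower head: from MW-14 toward MW-9, i.e. toward the east.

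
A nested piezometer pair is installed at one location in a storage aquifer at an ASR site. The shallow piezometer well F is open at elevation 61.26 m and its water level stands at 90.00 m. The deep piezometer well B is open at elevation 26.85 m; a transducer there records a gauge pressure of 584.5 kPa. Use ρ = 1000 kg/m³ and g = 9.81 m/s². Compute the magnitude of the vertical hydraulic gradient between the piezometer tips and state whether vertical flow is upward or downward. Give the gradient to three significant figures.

|i_v| ≈ 0.104; vertical flow is downward

Total head at well F: h = 90.00 m (water level in the standpipe).
Pressure head at well B: ψ = P/(ρg) = 584.5×1000 / (1000 × 9.81) = 59.58 m.
Total head at well B: h = z + ψ = 26.85 + 59.58 = 86.43 m.
Δh = h(well F) − h(well B) = 90.00 − 86.43 = 3.57 m.
Vertical separation Δz = 61.26 − 26.85 = 34.41 m.
|i_v| = |Δh| / Δz = 3.57 / 34.41 = 0.104.
Head is higher in the shallow piezometer, so vertical flow is downward (recharge condition).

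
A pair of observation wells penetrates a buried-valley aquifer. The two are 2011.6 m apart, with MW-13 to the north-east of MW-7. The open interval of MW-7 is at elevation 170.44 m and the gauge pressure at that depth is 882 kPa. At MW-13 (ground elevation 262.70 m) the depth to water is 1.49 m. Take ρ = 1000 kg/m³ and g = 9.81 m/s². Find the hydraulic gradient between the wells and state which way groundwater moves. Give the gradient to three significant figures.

i ≈ 0.000428; groundwater flows toward the south-west

Pressure head at MW-7: ψ = P/(ρg) = 882×1000 / (1000 × 9.81) = 89.91 m.
Total head at MW-7: h = z + ψ = 170.44 + 89.91 = 260.35 m.
Total head at MW-13: h = 262.70 − 1.49 = 261.21 m.
Head difference: h(MW-7) − h(MW-13) = 260.35 − 261.21 = -0.86 m.
Hydraulic gradient: i = |Δh| / L = 0.86 / 2011.6 = 0.000428.
Flow is from higher to lower head: from MW-13 toward MW-7, i.e. toward the south-west.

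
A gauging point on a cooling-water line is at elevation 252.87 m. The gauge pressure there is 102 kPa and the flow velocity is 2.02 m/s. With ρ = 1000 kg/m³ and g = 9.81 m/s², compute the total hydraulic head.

Pressure head ψ = P/(ρg) = 102×1000 / (1000 × 9.81) = 10.40 m.
Velocity head = v²/(2g) = 2.02² / (2 × 9.81) = 0.208 m.
h = z + ψ + v²/(2g) = 252.87 + 10.40 + 0.208 = 263.48 m.

h ≈ 263.48 m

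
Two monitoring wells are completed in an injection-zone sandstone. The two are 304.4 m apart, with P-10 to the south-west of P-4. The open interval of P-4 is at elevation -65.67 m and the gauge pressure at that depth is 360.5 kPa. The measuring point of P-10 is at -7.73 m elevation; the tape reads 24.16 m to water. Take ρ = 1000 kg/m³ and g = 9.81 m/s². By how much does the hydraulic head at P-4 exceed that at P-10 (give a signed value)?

Pressure head at P-4: ψ = P/(ρg) = 360.5×1000 / (1000 × 9.81) = 36.75 m.
Total head at P-4: h = z + ψ = -65.67 + 36.75 = -28.92 m.
Total head at P-10: h = -7.73 − 24.16 = -31.89 m.
Head difference: h(P-4) − h(P-10) = -28.92 − (-31.89) = 2.97 m.

Δh ≈ 2.97 m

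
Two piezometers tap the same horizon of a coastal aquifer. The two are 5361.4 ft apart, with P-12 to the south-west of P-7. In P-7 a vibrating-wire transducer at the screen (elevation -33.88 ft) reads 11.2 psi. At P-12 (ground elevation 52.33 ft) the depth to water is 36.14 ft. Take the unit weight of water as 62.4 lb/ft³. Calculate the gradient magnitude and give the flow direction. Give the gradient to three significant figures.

Pressure head at P-7: ψ = 144·P/γ = 144 × 11.2 / 62.4 = 25.85 ft.
Total head at P-7: h = z + ψ = -33.88 + 25.85 = -8.03 ft.
Total head at P-12: h = 52.33 − 36.14 = 16.19 ft.
Head difference: h(P-7) − h(P-12) = -8.03 − 16.19 = -24.22 ft.
Hydraulic gradient: i = |Δh| / L = 24.22 / 5361.4 = 0.00452.
Flow is from higher to lower head: from P-12 toward P-7, i.e. toward the north-east.

i ≈ 0.00452; groundwater flows toward the north-east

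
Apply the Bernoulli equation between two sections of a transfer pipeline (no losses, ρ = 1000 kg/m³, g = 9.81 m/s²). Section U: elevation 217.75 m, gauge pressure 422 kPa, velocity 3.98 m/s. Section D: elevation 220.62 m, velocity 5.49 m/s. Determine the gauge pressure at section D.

P₂ ≈ 387 kPa

Pressure head at U: ψ₁ = P₁/(ρg) = 422×1000 / (1000 × 9.81) = 43.02 m.
Velocity heads: v₁²/2g = 3.98²/19.62 = 0.807 m; v₂²/2g = 5.49²/19.62 = 1.536 m.
Total head H = z₁ + ψ₁ + v₁²/2g = 217.75 + 43.02 + 0.807 = 261.58 m.
ψ₂ = H − z₂ − v₂²/2g = 261.58 − 220.62 − 1.536 = 39.42 m.
P₂ = ρgψ₂ = 1000 × 9.81 × 39.42 ≈ 387 kPa.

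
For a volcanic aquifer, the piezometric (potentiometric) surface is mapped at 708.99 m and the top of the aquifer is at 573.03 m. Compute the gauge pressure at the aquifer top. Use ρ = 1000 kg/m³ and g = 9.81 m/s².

Pressure head at the aquifer top: ψ = h − z = 708.99 − 573.03 = 135.96 m.
P = ρgψ = 1000 × 9.81 × 135.96 = 1333768 Pa ≈ 1330 kPa.

P ≈ 1330 kPa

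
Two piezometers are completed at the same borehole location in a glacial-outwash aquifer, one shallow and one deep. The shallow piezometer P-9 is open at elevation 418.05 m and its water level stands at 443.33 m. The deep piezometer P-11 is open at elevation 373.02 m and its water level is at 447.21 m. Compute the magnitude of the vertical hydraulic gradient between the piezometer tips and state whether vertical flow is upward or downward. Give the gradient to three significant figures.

Total head at P-9: h = 443.33 m (water level in the standpipe).
Total head at P-11: h = 447.21 m.
Δh = h(P-9) − h(P-11) = 443.33 − 447.21 = -3.88 m.
Vertical separation Δz = 418.05 − 373.02 = 45.03 m.
|i_v| = |Δh| / Δz = 3.88 / 45.03 = 0.0862.
Head is higher in the deep piezometer, so vertical flow is upward (discharge condition).

|i_v| ≈ 0.0862; vertical flow is upward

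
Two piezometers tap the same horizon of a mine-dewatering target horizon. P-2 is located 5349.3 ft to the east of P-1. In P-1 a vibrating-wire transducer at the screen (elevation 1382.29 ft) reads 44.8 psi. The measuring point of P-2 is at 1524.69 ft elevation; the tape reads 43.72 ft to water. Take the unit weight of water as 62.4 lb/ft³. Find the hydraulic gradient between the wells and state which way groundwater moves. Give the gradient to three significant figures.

Pressure head at P-1: ψ = 144·P/γ = 144 × 44.8 / 62.4 = 103.38 ft.
Total head at P-1: h = z + ψ = 1382.29 + 103.38 = 1485.67 ft.
Total head at P-2: h = 1524.69 − 43.72 = 1480.97 ft.
Head difference: h(P-1) − h(P-2) = 1485.67 − 1480.97 = 4.70 ft.
Hydraulic gradient: i = |Δh| / L = 4.70 / 5349.3 = 0.000879.
Flow is from higher to lower head: from P-1 toward P-2, i.e. toward the east.

i ≈ 0.000879; groundwater flows toward the east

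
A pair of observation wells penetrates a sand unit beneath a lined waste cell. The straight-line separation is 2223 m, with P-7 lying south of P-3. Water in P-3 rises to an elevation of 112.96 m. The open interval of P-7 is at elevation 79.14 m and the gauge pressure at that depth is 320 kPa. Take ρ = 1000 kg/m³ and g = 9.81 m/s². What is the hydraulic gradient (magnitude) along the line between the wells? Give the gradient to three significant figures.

i ≈ 0.000540

Total head at P-3: h = 112.96 m (water level in the piezometer is the total head).
Pressure head at P-7: ψ = P/(ρg) = 320×1000 / (1000 × 9.81) = 32.62 m.
Total head at P-7: h = z + ψ = 79.14 + 32.62 = 111.76 m.
Head difference: h(P-3) − h(P-7) = 112.96 − 111.76 = 1.20 m.
Hydraulic gradient: i = |Δh| / L = 1.20 / 2223 = 0.000540.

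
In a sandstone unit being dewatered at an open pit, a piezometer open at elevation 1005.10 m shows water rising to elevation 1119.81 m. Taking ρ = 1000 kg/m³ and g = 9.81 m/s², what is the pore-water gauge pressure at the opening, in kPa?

Pressure head ψ = h − z = 1119.81 − 1005.10 = 114.71 m.
P = ρgψ = 1000 × 9.81 × 114.71 = 1125305 Pa ≈ 1130 kPa.

P ≈ 1130 kPa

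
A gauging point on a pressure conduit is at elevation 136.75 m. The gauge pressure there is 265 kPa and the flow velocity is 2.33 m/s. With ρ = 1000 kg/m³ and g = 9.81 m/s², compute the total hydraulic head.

h ≈ 164.04 m

Pressure head ψ = P/(ρg) = 265×1000 / (1000 × 9.81) = 27.01 m.
Velocity head = v²/(2g) = 2.33² / (2 × 9.81) = 0.277 m.
h = z + ψ + v²/(2g) = 136.75 + 27.01 + 0.277 = 164.04 m.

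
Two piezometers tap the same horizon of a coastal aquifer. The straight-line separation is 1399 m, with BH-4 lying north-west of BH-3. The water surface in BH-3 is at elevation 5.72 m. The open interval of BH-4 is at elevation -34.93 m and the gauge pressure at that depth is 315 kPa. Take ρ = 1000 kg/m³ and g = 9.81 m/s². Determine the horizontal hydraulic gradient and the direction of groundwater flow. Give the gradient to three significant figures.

Total head at BH-3: h = 5.72 m (water level in the piezometer is the total head).
Pressure head at BH-4: ψ = P/(ρg) = 315×1000 / (1000 × 9.81) = 32.11 m.
Total head at BH-4: h = z + ψ = -34.93 + 32.11 = -2.82 m.
Head difference: h(BH-3) − h(BH-4) = 5.72 − (-2.82) = 8.54 m.
Hydraulic gradient: i = |Δh| / L = 8.54 / 1399 = 0.00610.
Flow is from higher to lower head: from BH-3 toward BH-4, i.e. toward the north-west.

i ≈ 0.00610; groundwater flows toward the north-west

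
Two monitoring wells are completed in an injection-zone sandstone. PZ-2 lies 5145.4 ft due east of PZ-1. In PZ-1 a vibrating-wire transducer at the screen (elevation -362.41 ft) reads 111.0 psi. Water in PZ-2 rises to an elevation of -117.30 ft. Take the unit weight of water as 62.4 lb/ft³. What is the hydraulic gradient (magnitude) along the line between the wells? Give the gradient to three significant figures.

Pressure head at PZ-1: ψ = 144·P/γ = 144 × 111.0 / 62.4 = 256.15 ft.
Total head at PZ-1: h = z + ψ = -362.41 + 256.15 = -106.26 ft.
Total head at PZ-2: h = -117.30 ft (water level in the piezometer is the total head).
Head difference: h(PZ-1) − h(PZ-2) = -106.26 − (-117.30) = 11.04 ft.
Hydraulic gradient: i = |Δh| / L = 11.04 / 5145.4 = 0.00215.

i ≈ 0.00215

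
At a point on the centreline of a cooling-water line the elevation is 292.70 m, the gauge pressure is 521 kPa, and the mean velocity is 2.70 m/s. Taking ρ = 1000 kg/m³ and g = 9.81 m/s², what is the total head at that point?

h ≈ 346.18 m

Pressure head ψ = P/(ρg) = 521×1000 / (1000 × 9.81) = 53.11 m.
Velocity head = v²/(2g) = 2.70² / (2 × 9.81) = 0.372 m.
h = z + ψ + v²/(2g) = 292.70 + 53.11 + 0.372 = 346.18 m.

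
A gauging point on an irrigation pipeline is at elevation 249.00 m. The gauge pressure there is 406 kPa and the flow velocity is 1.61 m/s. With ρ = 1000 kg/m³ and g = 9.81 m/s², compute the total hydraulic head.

h ≈ 290.52 m

Pressure head ψ = P/(ρg) = 406×1000 / (1000 × 9.81) = 41.39 m.
Velocity head = v²/(2g) = 1.61² / (2 × 9.81) = 0.132 m.
h = z + ψ + v²/(2g) = 249.00 + 41.39 + 0.132 = 290.52 m.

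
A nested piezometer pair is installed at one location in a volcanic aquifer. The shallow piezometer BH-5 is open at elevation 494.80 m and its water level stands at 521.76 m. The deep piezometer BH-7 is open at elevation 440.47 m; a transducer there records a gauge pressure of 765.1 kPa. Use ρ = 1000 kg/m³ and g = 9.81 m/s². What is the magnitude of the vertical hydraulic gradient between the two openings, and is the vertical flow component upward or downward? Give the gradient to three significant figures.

Total head at BH-5: h = 521.76 m (water level in the standpipe).
Pressure head at BH-7: ψ = P/(ρg) = 765.1×1000 / (1000 × 9.81) = 77.99 m.
Total head at BH-7: h = z + ψ = 440.47 + 77.99 = 518.46 m.
Δh = h(BH-5) − h(BH-7) = 521.76 − 518.46 = 3.30 m.
Vertical separation Δz = 494.80 − 440.47 = 54.33 m.
|i_v| = |Δh| / Δz = 3.30 / 54.33 = 0.0607.
Head is higher in the shallow piezometer, so vertical flow is downward (recharge condition).

|i_v| ≈ 0.0607; vertical flow is downward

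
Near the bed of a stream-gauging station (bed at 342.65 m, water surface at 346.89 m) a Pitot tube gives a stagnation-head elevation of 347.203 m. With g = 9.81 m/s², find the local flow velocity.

v ≈ 2.48 m/s

Near the bed, under hydrostatic conditions, the piezometric head (z + ψ) equals the free-surface elevation, 346.89 m.
Velocity head = total − piezometric = 347.203 − 346.89 = 0.313 m.
v = √(2g·h_v) = √(2 × 9.81 × 0.313) = 2.48 m/s.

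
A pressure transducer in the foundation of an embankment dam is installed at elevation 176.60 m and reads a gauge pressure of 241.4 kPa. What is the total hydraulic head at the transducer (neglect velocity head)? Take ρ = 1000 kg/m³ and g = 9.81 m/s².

h ≈ 201.21 m

ψ = P/(ρg) = 241.4×1000 / (1000 × 9.81) = 24.61 m.
h = z + ψ = 176.60 + 24.61 = 201.21 m.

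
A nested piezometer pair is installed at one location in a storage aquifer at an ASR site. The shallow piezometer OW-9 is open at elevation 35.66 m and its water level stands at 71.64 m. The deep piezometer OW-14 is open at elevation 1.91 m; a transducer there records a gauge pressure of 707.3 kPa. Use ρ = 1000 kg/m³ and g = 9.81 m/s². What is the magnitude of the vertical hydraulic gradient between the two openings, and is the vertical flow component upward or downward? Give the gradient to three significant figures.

Total head at OW-9: h = 71.64 m (water level in the standpipe).
Pressure head at OW-14: ψ = P/(ρg) = 707.3×1000 / (1000 × 9.81) = 72.10 m.
Total head at OW-14: h = z + ψ = 1.91 + 72.10 = 74.01 m.
Δh = h(OW-9) − h(OW-14) = 71.64 − 74.01 = -2.37 m.
Vertical separation Δz = 35.66 − 1.91 = 33.75 m.
|i_v| = |Δh| / Δz = 2.37 / 33.75 = 0.0702.
Head is higher in the deep piezometer, so vertical flow is upward (discharge condition).

|i_v| ≈ 0.0702; vertical flow is upward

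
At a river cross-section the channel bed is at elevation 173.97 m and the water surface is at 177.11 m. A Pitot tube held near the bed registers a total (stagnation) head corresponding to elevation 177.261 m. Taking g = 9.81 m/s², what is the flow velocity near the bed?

Near the bed, under hydrostatic conditions, the piezometric head (z + ψ) equals the free-surface elevation, 177.11 m.
Velocity head = total − piezometric = 177.261 − 177.11 = 0.151 m.
v = √(2g·h_v) = √(2 × 9.81 × 0.151) = 1.72 m/s.

v ≈ 1.72 m/s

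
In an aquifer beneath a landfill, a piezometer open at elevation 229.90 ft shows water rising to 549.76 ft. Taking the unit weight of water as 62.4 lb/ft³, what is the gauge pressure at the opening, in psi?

Pressure head ψ = h − z = 549.76 − 229.90 = 319.86 ft.
P = γ·ψ / 144 = 62.4 × 319.86 / 144 = 139 psi.

P ≈ 139 psi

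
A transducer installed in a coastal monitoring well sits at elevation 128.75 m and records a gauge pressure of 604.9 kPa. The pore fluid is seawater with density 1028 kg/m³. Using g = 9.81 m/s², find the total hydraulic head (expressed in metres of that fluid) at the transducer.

h ≈ 188.73 m

ψ = P/(ρg) = 604.9×1000 / (1028 × 9.81) = 59.98 m.
h = z + ψ = 128.75 + 59.98 = 188.73 m.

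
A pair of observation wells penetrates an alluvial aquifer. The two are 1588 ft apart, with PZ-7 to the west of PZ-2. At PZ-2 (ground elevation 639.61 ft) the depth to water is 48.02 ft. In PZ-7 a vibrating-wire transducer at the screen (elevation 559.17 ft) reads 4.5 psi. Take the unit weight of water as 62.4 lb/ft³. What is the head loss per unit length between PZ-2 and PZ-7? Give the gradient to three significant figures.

Total head at PZ-2: h = 639.61 − 48.02 = 591.59 ft.
Pressure head at PZ-7: ψ = 144·P/γ = 144 × 4.5 / 62.4 = 10.38 ft.
Total head at PZ-7: h = z + ψ = 559.17 + 10.38 = 569.55 ft.
Head difference: h(PZ-2) − h(PZ-7) = 591.59 − 569.55 = 22.04 ft.
Hydraulic gradient: i = |Δh| / L = 22.04 / 1588 = 0.0139.

i ≈ 0.0139 ft/ft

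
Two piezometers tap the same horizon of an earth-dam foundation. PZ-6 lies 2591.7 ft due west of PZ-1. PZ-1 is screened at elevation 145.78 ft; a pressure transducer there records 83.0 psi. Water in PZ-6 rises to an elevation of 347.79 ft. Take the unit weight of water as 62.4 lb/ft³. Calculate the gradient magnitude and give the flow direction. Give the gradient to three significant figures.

Pressure head at PZ-1: ψ = 144·P/γ = 144 × 83.0 / 62.4 = 191.54 ft.
Total head at PZ-1: h = z + ψ = 145.78 + 191.54 = 337.32 ft.
Total head at PZ-6: h = 347.79 ft (water level in the piezometer is the total head).
Head difference: h(PZ-1) − h(PZ-6) = 337.32 − 347.79 = -10.47 ft.
Hydraulic gradient: i = |Δh| / L = 10.47 / 2591.7 = 0.00404.
Flow is from higher to lower head: from PZ-6 toward PZ-1, i.e. toward the east.

i ≈ 0.00404; groundwater flows toward the east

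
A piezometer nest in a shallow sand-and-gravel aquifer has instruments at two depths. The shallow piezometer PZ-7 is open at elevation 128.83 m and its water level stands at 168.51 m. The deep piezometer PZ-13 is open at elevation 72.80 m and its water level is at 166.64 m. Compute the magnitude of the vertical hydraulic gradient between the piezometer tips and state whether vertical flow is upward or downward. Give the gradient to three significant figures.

|i_v| ≈ 0.0334; vertical flow is downward

Total head at PZ-7: h = 168.51 m (water level in the standpipe).
Total head at PZ-13: h = 166.64 m.
Δh = h(PZ-7) − h(PZ-13) = 168.51 − 166.64 = 1.87 m.
Vertical separation Δz = 128.83 − 72.80 = 56.03 m.
|i_v| = |Δh| / Δz = 1.87 / 56.03 = 0.0334.
Head is higher in the shallow piezometer, so vertical flow is downward (recharge condition).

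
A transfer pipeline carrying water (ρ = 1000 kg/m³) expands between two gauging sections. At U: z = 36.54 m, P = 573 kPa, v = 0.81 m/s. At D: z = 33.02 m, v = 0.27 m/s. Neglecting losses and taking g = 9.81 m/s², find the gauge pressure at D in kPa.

P₂ ≈ 608 kPa

Pressure head at U: ψ₁ = P₁/(ρg) = 573×1000 / (1000 × 9.81) = 58.41 m.
Velocity heads: v₁²/2g = 0.81²/19.62 = 0.033 m; v₂²/2g = 0.27²/19.62 = 0.004 m.
Total head H = z₁ + ψ₁ + v₁²/2g = 36.54 + 58.41 + 0.033 = 94.98 m.
ψ₂ = H − z₂ − v₂²/2g = 94.98 − 33.02 − 0.004 = 61.96 m.
P₂ = ρgψ₂ = 1000 × 9.81 × 61.96 ≈ 608 kPa.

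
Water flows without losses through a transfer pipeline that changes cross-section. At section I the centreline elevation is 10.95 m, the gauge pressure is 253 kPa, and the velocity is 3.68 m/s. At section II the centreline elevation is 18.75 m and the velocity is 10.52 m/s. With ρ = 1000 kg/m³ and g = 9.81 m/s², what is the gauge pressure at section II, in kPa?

Pressure head at I: ψ₁ = P₁/(ρg) = 253×1000 / (1000 × 9.81) = 25.79 m.
Velocity heads: v₁²/2g = 3.68²/19.62 = 0.690 m; v₂²/2g = 10.52²/19.62 = 5.641 m.
Total head H = z₁ + ψ₁ + v₁²/2g = 10.95 + 25.79 + 0.690 = 37.43 m.
ψ₂ = H − z₂ − v₂²/2g = 37.43 − 18.75 − 5.641 = 13.04 m.
P₂ = ρgψ₂ = 1000 × 9.81 × 13.04 ≈ 128 kPa.

P₂ ≈ 128 kPa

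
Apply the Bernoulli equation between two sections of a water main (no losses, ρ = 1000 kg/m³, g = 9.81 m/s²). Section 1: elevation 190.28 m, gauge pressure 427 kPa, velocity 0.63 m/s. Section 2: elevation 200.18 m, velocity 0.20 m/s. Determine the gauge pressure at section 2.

P₂ ≈ 330 kPa

Pressure head at 1: ψ₁ = P₁/(ρg) = 427×1000 / (1000 × 9.81) = 43.53 m.
Velocity heads: v₁²/2g = 0.63²/19.62 = 0.020 m; v₂²/2g = 0.20²/19.62 = 0.002 m.
Total head H = z₁ + ψ₁ + v₁²/2g = 190.28 + 43.53 + 0.020 = 233.83 m.
ψ₂ = H − z₂ − v₂²/2g = 233.83 − 200.18 − 0.002 = 33.65 m.
P₂ = ρgψ₂ = 1000 × 9.81 × 33.65 ≈ 330 kPa.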